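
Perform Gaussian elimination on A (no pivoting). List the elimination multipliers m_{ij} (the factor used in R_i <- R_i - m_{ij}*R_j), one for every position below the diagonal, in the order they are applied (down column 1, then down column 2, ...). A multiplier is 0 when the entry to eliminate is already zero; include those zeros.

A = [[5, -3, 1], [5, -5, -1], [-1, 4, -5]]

multipliers: 1, -1/5, -17/10

Forward elimination:
R2 <- R2 - (1)*R1:  [  0  -2  -2 ]
R3 <- R3 - (-1/5)*R1:  [     0   17/5  -24/5 ]
R3 <- R3 - (-17/10)*R2:  [     0      0  -41/5 ]
Multipliers (in order of application): m_{21} = 1, m_{31} = -1/5, m_{32} = -17/10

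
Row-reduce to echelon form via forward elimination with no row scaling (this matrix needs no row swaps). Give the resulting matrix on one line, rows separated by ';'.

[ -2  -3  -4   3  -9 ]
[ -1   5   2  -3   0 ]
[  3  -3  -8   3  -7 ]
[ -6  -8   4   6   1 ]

Forward elimination:
R2 <- R2 - (1/2)*R1:  [    0  13/2     4  -9/2   9/2 ]
R3 <- R3 - (-3/2)*R1:  [     0  -15/2    -14   15/2  -41/2 ]
R4 <- R4 - (3)*R1:  [  0   1  16  -3  28 ]
R3 <- R3 - (-15/13)*R2:  [       0        0  -122/13    30/13  -199/13 ]
R4 <- R4 - (2/13)*R2:  [      0       0  200/13  -30/13  355/13 ]
R4 <- R4 - (-100/61)*R3:  [      0       0       0   90/61  135/61 ]
Row echelon form:
[ -2    -3       -4      3       -9 ]
[  0  13/2        4   -9/2      9/2 ]
[  0     0  -122/13  30/13  -199/13 ]
[  0     0        0  90/61   135/61 ]

REF = [-2 -3 -4 3 -9; 0 13/2 4 -9/2 9/2; 0 0 -122/13 30/13 -199/13; 0 0 0 90/61 135/61]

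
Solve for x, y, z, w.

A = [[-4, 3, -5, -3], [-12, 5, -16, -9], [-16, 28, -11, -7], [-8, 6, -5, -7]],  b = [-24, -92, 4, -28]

(4, 4, 4, 0)

Forward elimination on [A|b]:
R2 <- R2 - (3)*R1:  [   0   -4   -1    0  -20 ]
R3 <- R3 - (4)*R1:  [   0   16    9    5  100 ]
R4 <- R4 - (2)*R1:  [  0   0   5  -1  20 ]
R3 <- R3 - (-4)*R2:  [  0   0   5   5  20 ]
R4 <- R4 - (1)*R3:  [  0   0   0  -6   0 ]
Row echelon form:
[ -4   3  -5  -3  |  -24 ]
[  0  -4  -1   0  |  -20 ]
[  0   0   5   5  |   20 ]
[  0   0   0  -6  |    0 ]
Back-substitution:
w = (0) / -6 = 0
z = (20 - (5)*(0)) / 5 = 4
y = (-20 - (-1)*(4)) / -4 = 4
x = (-24 - (3)*(4) - (-5)*(4) - (-3)*(0)) / -4 = 4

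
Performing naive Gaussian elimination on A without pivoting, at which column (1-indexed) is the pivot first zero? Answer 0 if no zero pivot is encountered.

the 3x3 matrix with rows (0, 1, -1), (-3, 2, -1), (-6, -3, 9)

first zero-pivot column = 1

Naive forward elimination:
Pivot entry (1,1) is zero but row 2 has -3 in column 1 -> naive elimination stops; a row interchange (e.g. R1 <-> R2) would be required here.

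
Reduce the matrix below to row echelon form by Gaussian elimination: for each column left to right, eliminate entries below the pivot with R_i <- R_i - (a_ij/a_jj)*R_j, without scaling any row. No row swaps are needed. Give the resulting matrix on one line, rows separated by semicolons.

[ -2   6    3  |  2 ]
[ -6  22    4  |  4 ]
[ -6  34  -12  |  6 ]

REF = [-2 6 3 2; 0 4 -5 -2; 0 0 -1 8]

Forward elimination:
R2 <- R2 - (3)*R1:  [  0   4  -5  -2 ]
R3 <- R3 - (3)*R1:  [   0   16  -21    0 ]
R3 <- R3 - (4)*R2:  [  0   0  -1   8 ]
Row echelon form:
[ -2  6   3  |   2 ]
[  0  4  -5  |  -2 ]
[  0  0  -1  |   8 ]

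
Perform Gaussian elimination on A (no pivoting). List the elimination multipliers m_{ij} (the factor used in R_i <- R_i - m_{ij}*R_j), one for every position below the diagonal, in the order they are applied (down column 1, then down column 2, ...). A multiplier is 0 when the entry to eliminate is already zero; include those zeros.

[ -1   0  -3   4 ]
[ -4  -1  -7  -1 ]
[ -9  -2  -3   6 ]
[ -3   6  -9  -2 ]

multipliers: 4, 9, 3, 2, -6, 15/7

Forward elimination:
R2 <- R2 - (4)*R1:  [   0   -1    5  -17 ]
R3 <- R3 - (9)*R1:  [   0   -2   24  -30 ]
R4 <- R4 - (3)*R1:  [   0    6    0  -14 ]
R3 <- R3 - (2)*R2:  [  0   0  14   4 ]
R4 <- R4 - (-6)*R2:  [    0     0    30  -116 ]
R4 <- R4 - (15/7)*R3:  [      0       0       0  -872/7 ]
Multipliers (in order of application): m_{21} = 4, m_{31} = 9, m_{41} = 3, m_{32} = 2, m_{42} = -6, m_{43} = 15/7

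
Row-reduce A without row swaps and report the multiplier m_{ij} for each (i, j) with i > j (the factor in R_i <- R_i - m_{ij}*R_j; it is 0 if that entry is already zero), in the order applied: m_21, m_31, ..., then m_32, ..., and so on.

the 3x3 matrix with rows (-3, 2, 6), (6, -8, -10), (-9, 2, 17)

Forward elimination:
R2 <- R2 - (-2)*R1:  [  0  -4   2 ]
R3 <- R3 - (3)*R1:  [  0  -4  -1 ]
R3 <- R3 - (1)*R2:  [  0   0  -3 ]
Multipliers (in order of application): m_{21} = -2, m_{31} = 3, m_{32} = 1

multipliers: -2, 3, 1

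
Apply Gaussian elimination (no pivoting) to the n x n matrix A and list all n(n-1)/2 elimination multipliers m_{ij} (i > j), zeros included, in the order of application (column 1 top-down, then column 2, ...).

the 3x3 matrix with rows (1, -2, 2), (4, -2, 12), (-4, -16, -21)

multipliers: 4, -4, -4

Forward elimination:
R2 <- R2 - (4)*R1:  [ 0  6  4 ]
R3 <- R3 - (-4)*R1:  [   0  -24  -13 ]
R3 <- R3 - (-4)*R2:  [ 0  0  3 ]
Multipliers (in order of application): m_{21} = 4, m_{31} = -4, m_{32} = -4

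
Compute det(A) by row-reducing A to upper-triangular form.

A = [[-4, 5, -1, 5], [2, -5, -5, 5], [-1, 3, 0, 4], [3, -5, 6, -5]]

det(A) = -460

Forward elimination:
R2 <- R2 - (-1/2)*R1:  [     0   -5/2  -11/2   15/2 ]
R3 <- R3 - (1/4)*R1:  [    0   7/4   1/4  11/4 ]
R4 <- R4 - (-3/4)*R1:  [    0  -5/4  21/4  -5/4 ]
R3 <- R3 - (-7/10)*R2:  [     0      0  -18/5      8 ]
R4 <- R4 - (1/2)*R2:  [  0   0   8  -5 ]
R4 <- R4 - (-20/9)*R3:  [     0      0      0  115/9 ]
Upper-triangular form:
[ -4     5     -1      5 ]
[  0  -5/2  -11/2   15/2 ]
[  0     0  -18/5      8 ]
[  0     0      0  115/9 ]
det(A) = (-1)^0 * (-4) * (-5/2) * (-18/5) * (115/9) = -460  (0 row swaps -> sign +1)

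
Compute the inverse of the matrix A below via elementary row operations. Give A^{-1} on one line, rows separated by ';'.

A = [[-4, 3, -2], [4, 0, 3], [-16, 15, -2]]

Gauss-Jordan on [A | I]:
R1 <- (1/-4)*R1:  [    1  -3/4   1/2  |  -1/4     0     0 ]
R2 <- R2 - (4)*R1:  [ 0  3  1  |  1  1  0 ]
R3 <- R3 - (-16)*R1:  [  0   3   6  |  -4   0   1 ]
R2 <- (1/3)*R2:  [   0    1  1/3  |  1/3  1/3    0 ]
R1 <- R1 - (-3/4)*R2:  [   1    0  3/4  |    0  1/4    0 ]
R3 <- R3 - (3)*R2:  [  0   0   5  |  -5  -1   1 ]
R3 <- (1/5)*R3:  [    0     0     1  |    -1  -1/5   1/5 ]
R1 <- R1 - (3/4)*R3:  [     1      0      0  |    3/4    2/5  -3/20 ]
R2 <- R2 - (1/3)*R3:  [     0      1      0  |    2/3    2/5  -1/15 ]
Right block of [I | A^{-1}] is the inverse:
[ 3/4   2/5  -3/20 ]
[ 2/3   2/5  -1/15 ]
[  -1  -1/5    1/5 ]

inverse = [3/4 2/5 -3/20; 2/3 2/5 -1/15; -1 -1/5 1/5]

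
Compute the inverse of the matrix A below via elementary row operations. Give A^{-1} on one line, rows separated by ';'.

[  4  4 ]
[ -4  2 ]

inverse = [1/12 -1/6; 1/6 1/6]

Gauss-Jordan on [A | I]:
R1 <- (1/4)*R1:  [   1    1  |  1/4    0 ]
R2 <- R2 - (-4)*R1:  [ 0  6  |  1  1 ]
R2 <- (1/6)*R2:  [   0    1  |  1/6  1/6 ]
R1 <- R1 - (1)*R2:  [    1     0  |  1/12  -1/6 ]
Right block of [I | A^{-1}] is the inverse:
[ 1/12  -1/6 ]
[  1/6   1/6 ]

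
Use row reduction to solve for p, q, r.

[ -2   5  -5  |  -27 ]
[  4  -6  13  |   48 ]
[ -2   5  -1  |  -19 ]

(1, -3, 2)

Forward elimination on [A|b]:
R2 <- R2 - (-2)*R1:  [  0   4   3  -6 ]
R3 <- R3 - (1)*R1:  [ 0  0  4  8 ]
Row echelon form:
[ -2  5  -5  |  -27 ]
[  0  4   3  |   -6 ]
[  0  0   4  |    8 ]
Back-substitution:
r = (8) / 4 = 2
q = (-6 - (3)*(2)) / 4 = -3
p = (-27 - (5)*(-3) - (-5)*(2)) / -2 = 1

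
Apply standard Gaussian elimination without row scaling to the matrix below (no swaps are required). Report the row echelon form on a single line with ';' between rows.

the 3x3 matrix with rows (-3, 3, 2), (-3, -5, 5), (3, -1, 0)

REF = [-3 3 2; 0 -8 3; 0 0 11/4]

Forward elimination:
R2 <- R2 - (1)*R1:  [  0  -8   3 ]
R3 <- R3 - (-1)*R1:  [ 0  2  2 ]
R3 <- R3 - (-1/4)*R2:  [    0     0  11/4 ]
Row echelon form:
[ -3   3     2 ]
[  0  -8     3 ]
[  0   0  11/4 ]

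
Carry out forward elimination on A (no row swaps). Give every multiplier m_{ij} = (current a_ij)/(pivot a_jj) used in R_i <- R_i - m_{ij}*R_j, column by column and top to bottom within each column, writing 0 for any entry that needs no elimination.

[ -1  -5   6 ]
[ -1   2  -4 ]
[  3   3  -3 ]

Forward elimination:
R2 <- R2 - (1)*R1:  [   0    7  -10 ]
R3 <- R3 - (-3)*R1:  [   0  -12   15 ]
R3 <- R3 - (-12/7)*R2:  [     0      0  -15/7 ]
Multipliers (in order of application): m_{21} = 1, m_{31} = -3, m_{32} = -12/7

multipliers: 1, -3, -12/7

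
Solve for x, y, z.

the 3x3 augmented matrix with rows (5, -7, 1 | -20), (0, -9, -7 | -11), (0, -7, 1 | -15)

Forward elimination on [A|b]:
R3 <- R3 - (7/9)*R2:  [     0      0   58/9  -58/9 ]
Row echelon form:
[ 5  -7     1  |    -20 ]
[ 0  -9    -7  |    -11 ]
[ 0   0  58/9  |  -58/9 ]
Back-substitution:
z = (-58/9) / (58/9) = -1
y = (-11 - (-7)*(-1)) / -9 = 2
x = (-20 - (-7)*(2) - (1)*(-1)) / 5 = -1

(-1, 2, -1)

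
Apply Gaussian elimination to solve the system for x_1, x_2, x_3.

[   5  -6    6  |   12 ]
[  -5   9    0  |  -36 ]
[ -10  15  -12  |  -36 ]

(0, -4, -2)

Forward elimination on [A|b]:
R2 <- R2 - (-1)*R1:  [   0    3    6  -24 ]
R3 <- R3 - (-2)*R1:  [   0    3    0  -12 ]
R3 <- R3 - (1)*R2:  [  0   0  -6  12 ]
Row echelon form:
[ 5  -6   6  |   12 ]
[ 0   3   6  |  -24 ]
[ 0   0  -6  |   12 ]
Back-substitution:
x_3 = (12) / -6 = -2
x_2 = (-24 - (6)*(-2)) / 3 = -4
x_1 = (12 - (-6)*(-4) - (6)*(-2)) / 5 = 0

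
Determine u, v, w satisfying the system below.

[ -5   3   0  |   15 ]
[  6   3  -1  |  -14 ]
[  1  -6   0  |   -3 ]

Forward elimination on [A|b]:
R2 <- R2 - (-6/5)*R1:  [    0  33/5    -1     4 ]
R3 <- R3 - (-1/5)*R1:  [     0  -27/5      0      0 ]
R3 <- R3 - (-9/11)*R2:  [     0      0  -9/11  36/11 ]
Row echelon form:
[ -5     3      0  |     15 ]
[  0  33/5     -1  |      4 ]
[  0     0  -9/11  |  36/11 ]
Back-substitution:
w = (36/11) / (-9/11) = -4
v = (4 - (-1)*(-4)) / (33/5) = 0
u = (15 - (3)*(0)) / -5 = -3

(-3, 0, -4)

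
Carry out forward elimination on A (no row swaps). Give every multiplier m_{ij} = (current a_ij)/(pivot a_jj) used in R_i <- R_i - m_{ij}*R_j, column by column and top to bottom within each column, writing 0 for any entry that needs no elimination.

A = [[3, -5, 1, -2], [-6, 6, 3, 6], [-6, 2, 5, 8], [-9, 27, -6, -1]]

multipliers: -2, -2, -3, 2, -3, -4

Forward elimination:
R2 <- R2 - (-2)*R1:  [  0  -4   5   2 ]
R3 <- R3 - (-2)*R1:  [  0  -8   7   4 ]
R4 <- R4 - (-3)*R1:  [  0  12  -3  -7 ]
R3 <- R3 - (2)*R2:  [  0   0  -3   0 ]
R4 <- R4 - (-3)*R2:  [  0   0  12  -1 ]
R4 <- R4 - (-4)*R3:  [  0   0   0  -1 ]
Multipliers (in order of application): m_{21} = -2, m_{31} = -2, m_{41} = -3, m_{32} = 2, m_{42} = -3, m_{43} = -4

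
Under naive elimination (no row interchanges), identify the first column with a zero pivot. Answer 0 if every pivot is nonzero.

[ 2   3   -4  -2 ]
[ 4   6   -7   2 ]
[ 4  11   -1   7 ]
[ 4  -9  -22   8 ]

Naive forward elimination:
R2 <- R2 - (2)*R1:  [ 0  0  1  6 ]
R3 <- R3 - (2)*R1:  [  0   5   7  11 ]
R4 <- R4 - (2)*R1:  [   0  -15  -14   12 ]
Matrix at this point:
[ 2    3   -4  -2 ]
[ 0    0    1   6 ]
[ 0    5    7  11 ]
[ 0  -15  -14  12 ]
Pivot entry (2,2) is zero but row 3 has 5 in column 2 -> naive elimination stops; a row interchange (e.g. R2 <-> R3) would be required here.

first zero-pivot column = 2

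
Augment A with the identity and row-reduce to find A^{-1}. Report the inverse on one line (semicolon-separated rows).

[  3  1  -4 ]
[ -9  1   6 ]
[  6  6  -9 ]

Gauss-Jordan on [A | I]:
R1 <- (1/3)*R1:  [    1   1/3  -4/3  |   1/3     0     0 ]
R2 <- R2 - (-9)*R1:  [  0   4  -6  |   3   1   0 ]
R3 <- R3 - (6)*R1:  [  0   4  -1  |  -2   0   1 ]
R2 <- (1/4)*R2:  [    0     1  -3/2  |   3/4   1/4     0 ]
R1 <- R1 - (1/3)*R2:  [     1      0   -5/6  |   1/12  -1/12      0 ]
R3 <- R3 - (4)*R2:  [  0   0   5  |  -5  -1   1 ]
R3 <- (1/5)*R3:  [    0     0     1  |    -1  -1/5   1/5 ]
R1 <- R1 - (-5/6)*R3:  [    1     0     0  |  -3/4  -1/4   1/6 ]
R2 <- R2 - (-3/2)*R3:  [     0      1      0  |   -3/4  -1/20   3/10 ]
Right block of [I | A^{-1}] is the inverse:
[ -3/4   -1/4   1/6 ]
[ -3/4  -1/20  3/10 ]
[   -1   -1/5   1/5 ]

inverse = [-3/4 -1/4 1/6; -3/4 -1/20 3/10; -1 -1/5 1/5]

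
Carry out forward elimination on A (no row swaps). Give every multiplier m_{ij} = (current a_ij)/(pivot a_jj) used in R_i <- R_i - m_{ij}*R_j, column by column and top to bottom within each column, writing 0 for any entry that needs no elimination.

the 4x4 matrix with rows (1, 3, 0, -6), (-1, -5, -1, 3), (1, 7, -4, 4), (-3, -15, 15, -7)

multipliers: -1, 1, -3, -2, 3, -3

Forward elimination:
R2 <- R2 - (-1)*R1:  [  0  -2  -1  -3 ]
R3 <- R3 - (1)*R1:  [  0   4  -4  10 ]
R4 <- R4 - (-3)*R1:  [   0   -6   15  -25 ]
R3 <- R3 - (-2)*R2:  [  0   0  -6   4 ]
R4 <- R4 - (3)*R2:  [   0    0   18  -16 ]
R4 <- R4 - (-3)*R3:  [  0   0   0  -4 ]
Multipliers (in order of application): m_{21} = -1, m_{31} = 1, m_{41} = -3, m_{32} = -2, m_{42} = 3, m_{43} = -3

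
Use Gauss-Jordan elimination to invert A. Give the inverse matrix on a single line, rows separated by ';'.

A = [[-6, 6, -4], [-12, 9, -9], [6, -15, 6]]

inverse = [-9/10 4/15 -1/5; 1/5 -2/15 -1/15; 7/5 -3/5 1/5]

Gauss-Jordan on [A | I]:
R1 <- (1/-6)*R1:  [    1    -1   2/3  |  -1/6     0     0 ]
R2 <- R2 - (-12)*R1:  [  0  -3  -1  |  -2   1   0 ]
R3 <- R3 - (6)*R1:  [  0  -9   2  |   1   0   1 ]
R2 <- (1/-3)*R2:  [    0     1   1/3  |   2/3  -1/3     0 ]
R1 <- R1 - (-1)*R2:  [    1     0     1  |   1/2  -1/3     0 ]
R3 <- R3 - (-9)*R2:  [  0   0   5  |   7  -3   1 ]
R3 <- (1/5)*R3:  [    0     0     1  |   7/5  -3/5   1/5 ]
R1 <- R1 - (1)*R3:  [     1      0      0  |  -9/10   4/15   -1/5 ]
R2 <- R2 - (1/3)*R3:  [     0      1      0  |    1/5  -2/15  -1/15 ]
Right block of [I | A^{-1}] is the inverse:
[ -9/10   4/15   -1/5 ]
[   1/5  -2/15  -1/15 ]
[   7/5   -3/5    1/5 ]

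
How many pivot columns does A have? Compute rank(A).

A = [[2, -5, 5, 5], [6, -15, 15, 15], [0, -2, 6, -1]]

rank(A) = 2

Row reduction:
R2 <- R2 - (3)*R1:  [ 0  0  0  0 ]
R2 <-> R3   (pivot in column 2 was zero)
[ 2  -5  5   5 ]
[ 0  -2  6  -1 ]
[ 0   0  0   0 ]
Row echelon form:
[ 2  -5  5   5 ]
[ 0  -2  6  -1 ]
[ 0   0  0   0 ]
Nonzero rows / pivot columns: 2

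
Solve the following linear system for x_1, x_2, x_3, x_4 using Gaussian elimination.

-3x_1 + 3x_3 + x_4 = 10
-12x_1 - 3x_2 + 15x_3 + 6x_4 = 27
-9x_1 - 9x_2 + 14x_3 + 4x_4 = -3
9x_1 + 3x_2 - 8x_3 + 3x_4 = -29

(-3, 4, 1, -2)

Forward elimination on [A|b]:
R2 <- R2 - (4)*R1:  [   0   -3    3    2  -13 ]
R3 <- R3 - (3)*R1:  [   0   -9    5    1  -33 ]
R4 <- R4 - (-3)*R1:  [ 0  3  1  6  1 ]
R3 <- R3 - (3)*R2:  [  0   0  -4  -5   6 ]
R4 <- R4 - (-1)*R2:  [   0    0    4    8  -12 ]
R4 <- R4 - (-1)*R3:  [  0   0   0   3  -6 ]
Row echelon form:
[ -3   0   3   1  |   10 ]
[  0  -3   3   2  |  -13 ]
[  0   0  -4  -5  |    6 ]
[  0   0   0   3  |   -6 ]
Back-substitution:
x_4 = (-6) / 3 = -2
x_3 = (6 - (-5)*(-2)) / -4 = 1
x_2 = (-13 - (3)*(1) - (2)*(-2)) / -3 = 4
x_1 = (10 - (3)*(1) - (1)*(-2)) / -3 = -3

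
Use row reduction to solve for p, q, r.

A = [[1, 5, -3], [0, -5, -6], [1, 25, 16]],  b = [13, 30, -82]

(-2, 0, -5)

Forward elimination on [A|b]:
R3 <- R3 - (1)*R1:  [   0   20   19  -95 ]
R3 <- R3 - (-4)*R2:  [  0   0  -5  25 ]
Row echelon form:
[ 1   5  -3  |  13 ]
[ 0  -5  -6  |  30 ]
[ 0   0  -5  |  25 ]
Back-substitution:
r = (25) / -5 = -5
q = (30 - (-6)*(-5)) / -5 = 0
p = (13 - (5)*(0) - (-3)*(-5)) / 1 = -2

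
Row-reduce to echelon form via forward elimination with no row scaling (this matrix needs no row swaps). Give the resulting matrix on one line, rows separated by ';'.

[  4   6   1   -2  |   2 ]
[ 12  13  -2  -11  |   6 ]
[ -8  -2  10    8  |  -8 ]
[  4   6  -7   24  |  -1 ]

Forward elimination:
R2 <- R2 - (3)*R1:  [  0  -5  -5  -5   0 ]
R3 <- R3 - (-2)*R1:  [  0  10  12   4  -4 ]
R4 <- R4 - (1)*R1:  [  0   0  -8  26  -3 ]
R3 <- R3 - (-2)*R2:  [  0   0   2  -6  -4 ]
R4 <- R4 - (-4)*R3:  [   0    0    0    2  -19 ]
Row echelon form:
[ 4   6   1  -2  |    2 ]
[ 0  -5  -5  -5  |    0 ]
[ 0   0   2  -6  |   -4 ]
[ 0   0   0   2  |  -19 ]

REF = [4 6 1 -2 2; 0 -5 -5 -5 0; 0 0 2 -6 -4; 0 0 0 2 -19]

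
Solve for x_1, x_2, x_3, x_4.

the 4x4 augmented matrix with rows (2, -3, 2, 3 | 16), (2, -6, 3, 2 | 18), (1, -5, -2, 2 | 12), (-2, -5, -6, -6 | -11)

(5, -1, 0, 1)

Forward elimination on [A|b]:
R2 <- R2 - (1)*R1:  [  0  -3   1  -1   2 ]
R3 <- R3 - (1/2)*R1:  [    0  -7/2    -3   1/2     4 ]
R4 <- R4 - (-1)*R1:  [  0  -8  -4  -3   5 ]
R3 <- R3 - (7/6)*R2:  [     0      0  -25/6    5/3    5/3 ]
R4 <- R4 - (8/3)*R2:  [     0      0  -20/3   -1/3   -1/3 ]
R4 <- R4 - (8/5)*R3:  [  0   0   0  -3  -3 ]
Row echelon form:
[ 2  -3      2    3  |   16 ]
[ 0  -3      1   -1  |    2 ]
[ 0   0  -25/6  5/3  |  5/3 ]
[ 0   0      0   -3  |   -3 ]
Back-substitution:
x_4 = (-3) / -3 = 1
x_3 = (5/3 - (5/3)*(1)) / (-25/6) = 0
x_2 = (2 - (1)*(0) - (-1)*(1)) / -3 = -1
x_1 = (16 - (-3)*(-1) - (2)*(0) - (3)*(1)) / 2 = 5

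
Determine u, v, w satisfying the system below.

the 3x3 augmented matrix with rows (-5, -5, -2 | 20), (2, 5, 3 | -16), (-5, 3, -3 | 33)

Forward elimination on [A|b]:
R2 <- R2 - (-2/5)*R1:  [    0     3  11/5    -8 ]
R3 <- R3 - (1)*R1:  [  0   8  -1  13 ]
R3 <- R3 - (8/3)*R2:  [       0        0  -103/15    103/3 ]
Row echelon form:
[ -5  -5       -2  |     20 ]
[  0   3     11/5  |     -8 ]
[  0   0  -103/15  |  103/3 ]
Back-substitution:
w = (103/3) / (-103/15) = -5
v = (-8 - (11/5)*(-5)) / 3 = 1
u = (20 - (-5)*(1) - (-2)*(-5)) / -5 = -3

(-3, 1, -5)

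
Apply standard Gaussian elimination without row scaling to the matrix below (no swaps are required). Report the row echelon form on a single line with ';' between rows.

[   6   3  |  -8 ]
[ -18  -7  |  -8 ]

REF = [6 3 -8; 0 2 -32]

Forward elimination:
R2 <- R2 - (-3)*R1:  [   0    2  -32 ]
Row echelon form:
[ 6  3  |   -8 ]
[ 0  2  |  -32 ]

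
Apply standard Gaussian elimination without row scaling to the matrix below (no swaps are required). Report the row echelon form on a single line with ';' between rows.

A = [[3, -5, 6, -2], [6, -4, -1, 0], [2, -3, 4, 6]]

REF = [3 -5 6 -2; 0 6 -13 4; 0 0 13/18 64/9]

Forward elimination:
R2 <- R2 - (2)*R1:  [   0    6  -13    4 ]
R3 <- R3 - (2/3)*R1:  [    0   1/3     0  22/3 ]
R3 <- R3 - (1/18)*R2:  [     0      0  13/18   64/9 ]
Row echelon form:
[ 3  -5      6    -2 ]
[ 0   6    -13     4 ]
[ 0   0  13/18  64/9 ]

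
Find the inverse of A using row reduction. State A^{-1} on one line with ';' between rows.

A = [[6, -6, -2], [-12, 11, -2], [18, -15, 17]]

Gauss-Jordan on [A | I]:
R1 <- (1/6)*R1:  [    1    -1  -1/3  |   1/6     0     0 ]
R2 <- R2 - (-12)*R1:  [  0  -1  -6  |   2   1   0 ]
R3 <- R3 - (18)*R1:  [  0   3  23  |  -3   0   1 ]
R2 <- (1/-1)*R2:  [  0   1   6  |  -2  -1   0 ]
R1 <- R1 - (-1)*R2:  [     1      0   17/3  |  -11/6     -1      0 ]
R3 <- R3 - (3)*R2:  [ 0  0  5  |  3  3  1 ]
R3 <- (1/5)*R3:  [   0    0    1  |  3/5  3/5  1/5 ]
R1 <- R1 - (17/3)*R3:  [       1        0        0  |  -157/30    -22/5   -17/15 ]
R2 <- R2 - (6)*R3:  [     0      1      0  |  -28/5  -23/5   -6/5 ]
Right block of [I | A^{-1}] is the inverse:
[ -157/30  -22/5  -17/15 ]
[   -28/5  -23/5    -6/5 ]
[     3/5    3/5     1/5 ]

inverse = [-157/30 -22/5 -17/15; -28/5 -23/5 -6/5; 3/5 3/5 1/5]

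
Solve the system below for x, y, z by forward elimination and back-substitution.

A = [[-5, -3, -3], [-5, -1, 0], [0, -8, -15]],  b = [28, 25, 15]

(-5, 0, -1)

Forward elimination on [A|b]:
R2 <- R2 - (1)*R1:  [  0   2   3  -3 ]
R3 <- R3 - (-4)*R2:  [  0   0  -3   3 ]
Row echelon form:
[ -5  -3  -3  |  28 ]
[  0   2   3  |  -3 ]
[  0   0  -3  |   3 ]
Back-substitution:
z = (3) / -3 = -1
y = (-3 - (3)*(-1)) / 2 = 0
x = (28 - (-3)*(0) - (-3)*(-1)) / -5 = -5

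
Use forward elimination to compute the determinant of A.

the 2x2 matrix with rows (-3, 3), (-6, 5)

det(A) = 3

Forward elimination:
R2 <- R2 - (2)*R1:  [  0  -1 ]
Upper-triangular form:
[ -3   3 ]
[  0  -1 ]
det(A) = (-1)^0 * (-3) * (-1) = 3  (0 row swaps -> sign +1)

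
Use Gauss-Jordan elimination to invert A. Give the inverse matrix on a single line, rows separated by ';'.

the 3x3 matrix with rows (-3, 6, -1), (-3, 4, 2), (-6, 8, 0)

Gauss-Jordan on [A | I]:
R1 <- (1/-3)*R1:  [    1    -2   1/3  |  -1/3     0     0 ]
R2 <- R2 - (-3)*R1:  [  0  -2   3  |  -1   1   0 ]
R3 <- R3 - (-6)*R1:  [  0  -4   2  |  -2   0   1 ]
R2 <- (1/-2)*R2:  [    0     1  -3/2  |   1/2  -1/2     0 ]
R1 <- R1 - (-2)*R2:  [    1     0  -8/3  |   2/3    -1     0 ]
R3 <- R3 - (-4)*R2:  [  0   0  -4  |   0  -2   1 ]
R3 <- (1/-4)*R3:  [    0     0     1  |     0   1/2  -1/4 ]
R1 <- R1 - (-8/3)*R3:  [    1     0     0  |   2/3   1/3  -2/3 ]
R2 <- R2 - (-3/2)*R3:  [    0     1     0  |   1/2   1/4  -3/8 ]
Right block of [I | A^{-1}] is the inverse:
[ 2/3  1/3  -2/3 ]
[ 1/2  1/4  -3/8 ]
[   0  1/2  -1/4 ]

inverse = [2/3 1/3 -2/3; 1/2 1/4 -3/8; 0 1/2 -1/4]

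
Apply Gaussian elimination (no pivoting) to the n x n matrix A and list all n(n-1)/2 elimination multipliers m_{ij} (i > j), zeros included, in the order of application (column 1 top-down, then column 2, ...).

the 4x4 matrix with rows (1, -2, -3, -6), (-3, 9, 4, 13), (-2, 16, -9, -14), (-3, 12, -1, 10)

Forward elimination:
R2 <- R2 - (-3)*R1:  [  0   3  -5  -5 ]
R3 <- R3 - (-2)*R1:  [   0   12  -15  -26 ]
R4 <- R4 - (-3)*R1:  [   0    6  -10   -8 ]
R3 <- R3 - (4)*R2:  [  0   0   5  -6 ]
R4 <- R4 - (2)*R2:  [ 0  0  0  2 ]
R4: entry in column 3 is already 0 -> m_{43} = 0 (no row operation needed)
Multipliers (in order of application): m_{21} = -3, m_{31} = -2, m_{41} = -3, m_{32} = 4, m_{42} = 2, m_{43} = 0

multipliers: -3, -2, -3, 4, 2, 0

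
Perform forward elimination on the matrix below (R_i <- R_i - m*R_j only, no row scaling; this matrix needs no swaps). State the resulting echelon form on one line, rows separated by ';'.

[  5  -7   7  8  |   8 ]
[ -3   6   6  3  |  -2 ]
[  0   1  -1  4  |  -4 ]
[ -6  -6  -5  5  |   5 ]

Forward elimination:
R2 <- R2 - (-3/5)*R1:  [    0   9/5  51/5  39/5  14/5 ]
R4 <- R4 - (-6/5)*R1:  [     0  -72/5   17/5   73/5   73/5 ]
R3 <- R3 - (5/9)*R2:  [     0      0  -20/3   -1/3  -50/9 ]
R4 <- R4 - (-8)*R2:  [  0   0  85  77  37 ]
R4 <- R4 - (-51/4)*R3:  [      0       0       0   291/4  -203/6 ]
Row echelon form:
[ 5   -7      7      8  |       8 ]
[ 0  9/5   51/5   39/5  |    14/5 ]
[ 0    0  -20/3   -1/3  |   -50/9 ]
[ 0    0      0  291/4  |  -203/6 ]

REF = [5 -7 7 8 8; 0 9/5 51/5 39/5 14/5; 0 0 -20/3 -1/3 -50/9; 0 0 0 291/4 -203/6]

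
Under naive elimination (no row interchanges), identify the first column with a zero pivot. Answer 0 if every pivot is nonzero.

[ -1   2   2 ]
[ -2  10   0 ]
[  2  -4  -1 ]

first zero-pivot column = 0

Naive forward elimination:
R2 <- R2 - (2)*R1:  [  0   6  -4 ]
R3 <- R3 - (-2)*R1:  [ 0  0  3 ]
All pivots nonzero; naive elimination completes without hitting a zero pivot.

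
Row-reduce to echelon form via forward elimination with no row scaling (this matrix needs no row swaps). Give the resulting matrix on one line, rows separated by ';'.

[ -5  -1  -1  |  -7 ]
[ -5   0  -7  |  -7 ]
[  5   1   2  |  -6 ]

REF = [-5 -1 -1 -7; 0 1 -6 0; 0 0 1 -13]

Forward elimination:
R2 <- R2 - (1)*R1:  [  0   1  -6   0 ]
R3 <- R3 - (-1)*R1:  [   0    0    1  -13 ]
Row echelon form:
[ -5  -1  -1  |   -7 ]
[  0   1  -6  |    0 ]
[  0   0   1  |  -13 ]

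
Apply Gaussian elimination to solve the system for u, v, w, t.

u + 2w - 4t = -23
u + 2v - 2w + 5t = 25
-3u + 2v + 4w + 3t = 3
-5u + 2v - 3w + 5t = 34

Forward elimination on [A|b]:
R2 <- R2 - (1)*R1:  [  0   2  -4   9  48 ]
R3 <- R3 - (-3)*R1:  [   0    2   10   -9  -66 ]
R4 <- R4 - (-5)*R1:  [   0    2    7  -15  -81 ]
R3 <- R3 - (1)*R2:  [    0     0    14   -18  -114 ]
R4 <- R4 - (1)*R2:  [    0     0    11   -24  -129 ]
R4 <- R4 - (11/14)*R3:  [      0       0       0   -69/7  -276/7 ]
Row echelon form:
[ 1  0   2     -4  |     -23 ]
[ 0  2  -4      9  |      48 ]
[ 0  0  14    -18  |    -114 ]
[ 0  0   0  -69/7  |  -276/7 ]
Back-substitution:
t = (-276/7) / (-69/7) = 4
w = (-114 - (-18)*(4)) / 14 = -3
v = (48 - (-4)*(-3) - (9)*(4)) / 2 = 0
u = (-23 - (2)*(-3) - (-4)*(4)) / 1 = -1

(-1, 0, -3, 4)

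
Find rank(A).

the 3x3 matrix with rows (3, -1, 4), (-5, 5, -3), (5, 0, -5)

rank(A) = 3

Row reduction:
R2 <- R2 - (-5/3)*R1:  [    0  10/3  11/3 ]
R3 <- R3 - (5/3)*R1:  [     0    5/3  -35/3 ]
R3 <- R3 - (1/2)*R2:  [     0      0  -27/2 ]
Row echelon form:
[ 3    -1      4 ]
[ 0  10/3   11/3 ]
[ 0     0  -27/2 ]
Nonzero rows / pivot columns: 3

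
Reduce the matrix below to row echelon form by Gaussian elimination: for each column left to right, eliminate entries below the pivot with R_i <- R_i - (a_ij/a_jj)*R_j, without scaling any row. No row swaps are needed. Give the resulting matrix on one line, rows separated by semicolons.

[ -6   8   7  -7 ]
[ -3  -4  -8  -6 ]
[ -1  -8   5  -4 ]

REF = [-6 8 7 -7; 0 -8 -23/2 -5/2; 0 0 69/4 1/12]

Forward elimination:
R2 <- R2 - (1/2)*R1:  [     0     -8  -23/2   -5/2 ]
R3 <- R3 - (1/6)*R1:  [     0  -28/3   23/6  -17/6 ]
R3 <- R3 - (7/6)*R2:  [    0     0  69/4  1/12 ]
Row echelon form:
[ -6   8      7    -7 ]
[  0  -8  -23/2  -5/2 ]
[  0   0   69/4  1/12 ]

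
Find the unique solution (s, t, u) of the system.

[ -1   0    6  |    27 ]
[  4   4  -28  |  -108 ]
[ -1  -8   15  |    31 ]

(-3, 4, 4)

Forward elimination on [A|b]:
R2 <- R2 - (-4)*R1:  [  0   4  -4   0 ]
R3 <- R3 - (1)*R1:  [  0  -8   9   4 ]
R3 <- R3 - (-2)*R2:  [ 0  0  1  4 ]
Row echelon form:
[ -1  0   6  |  27 ]
[  0  4  -4  |   0 ]
[  0  0   1  |   4 ]
Back-substitution:
u = (4) / 1 = 4
t = (0 - (-4)*(4)) / 4 = 4
s = (27 - (6)*(4)) / -1 = -3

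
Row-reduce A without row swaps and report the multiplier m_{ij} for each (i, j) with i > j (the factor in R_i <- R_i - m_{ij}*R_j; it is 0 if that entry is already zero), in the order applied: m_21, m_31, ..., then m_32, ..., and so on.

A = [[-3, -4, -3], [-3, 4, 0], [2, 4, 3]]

multipliers: 1, -2/3, 1/6

Forward elimination:
R2 <- R2 - (1)*R1:  [ 0  8  3 ]
R3 <- R3 - (-2/3)*R1:  [   0  4/3    1 ]
R3 <- R3 - (1/6)*R2:  [   0    0  1/2 ]
Multipliers (in order of application): m_{21} = 1, m_{31} = -2/3, m_{32} = 1/6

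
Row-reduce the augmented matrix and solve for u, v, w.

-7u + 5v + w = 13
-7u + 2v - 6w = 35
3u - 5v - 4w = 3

Forward elimination on [A|b]:
R2 <- R2 - (1)*R1:  [  0  -3  -7  22 ]
R3 <- R3 - (-3/7)*R1:  [     0  -20/7  -25/7   60/7 ]
R3 <- R3 - (20/21)*R2:  [       0        0    65/21  -260/21 ]
Row echelon form:
[ -7   5      1  |       13 ]
[  0  -3     -7  |       22 ]
[  0   0  65/21  |  -260/21 ]
Back-substitution:
w = (-260/21) / (65/21) = -4
v = (22 - (-7)*(-4)) / -3 = 2
u = (13 - (5)*(2) - (1)*(-4)) / -7 = -1

(-1, 2, -4)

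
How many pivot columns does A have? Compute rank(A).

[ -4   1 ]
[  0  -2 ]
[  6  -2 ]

Row reduction:
R3 <- R3 - (-3/2)*R1:  [    0  -1/2 ]
R3 <- R3 - (1/4)*R2:  [ 0  0 ]
Row echelon form:
[ -4   1 ]
[  0  -2 ]
[  0   0 ]
Nonzero rows / pivot columns: 2

rank(A) = 2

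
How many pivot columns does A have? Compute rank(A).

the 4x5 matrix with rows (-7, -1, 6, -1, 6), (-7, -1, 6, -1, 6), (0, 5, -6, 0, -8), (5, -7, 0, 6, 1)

Row reduction:
R2 <- R2 - (1)*R1:  [ 0  0  0  0  0 ]
R4 <- R4 - (-5/7)*R1:  [     0  -54/7   30/7   37/7   37/7 ]
R2 <-> R3   (pivot in column 2 was zero)
[ -7     -1     6    -1     6 ]
[  0      5    -6     0    -8 ]
[  0      0     0     0     0 ]
[  0  -54/7  30/7  37/7  37/7 ]
R4 <- R4 - (-54/35)*R2:  [       0        0  -174/35     37/7  -247/35 ]
R3 <-> R4   (pivot in column 3 was zero)
[ -7  -1        6    -1        6 ]
[  0   5       -6     0       -8 ]
[  0   0  -174/35  37/7  -247/35 ]
[  0   0        0     0        0 ]
Row echelon form:
[ -7  -1        6    -1        6 ]
[  0   5       -6     0       -8 ]
[  0   0  -174/35  37/7  -247/35 ]
[  0   0        0     0        0 ]
Nonzero rows / pivot columns: 3

rank(A) = 3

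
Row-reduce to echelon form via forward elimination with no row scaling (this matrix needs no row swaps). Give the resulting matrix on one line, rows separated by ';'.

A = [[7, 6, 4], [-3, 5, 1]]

REF = [7 6 4; 0 53/7 19/7]

Forward elimination:
R2 <- R2 - (-3/7)*R1:  [    0  53/7  19/7 ]
Row echelon form:
[ 7     6     4 ]
[ 0  53/7  19/7 ]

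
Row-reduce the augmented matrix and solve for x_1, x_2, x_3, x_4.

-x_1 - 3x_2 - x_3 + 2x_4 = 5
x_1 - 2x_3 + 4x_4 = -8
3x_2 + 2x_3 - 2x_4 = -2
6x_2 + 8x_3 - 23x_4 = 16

Forward elimination on [A|b]:
R2 <- R2 - (-1)*R1:  [  0  -3  -3   6  -3 ]
R3 <- R3 - (-1)*R2:  [  0   0  -1   4  -5 ]
R4 <- R4 - (-2)*R2:  [   0    0    2  -11   10 ]
R4 <- R4 - (-2)*R3:  [  0   0   0  -3   0 ]
Row echelon form:
[ -1  -3  -1   2  |   5 ]
[  0  -3  -3   6  |  -3 ]
[  0   0  -1   4  |  -5 ]
[  0   0   0  -3  |   0 ]
Back-substitution:
x_4 = (0) / -3 = 0
x_3 = (-5 - (4)*(0)) / -1 = 5
x_2 = (-3 - (-3)*(5) - (6)*(0)) / -3 = -4
x_1 = (5 - (-3)*(-4) - (-1)*(5) - (2)*(0)) / -1 = 2

(2, -4, 5, 0)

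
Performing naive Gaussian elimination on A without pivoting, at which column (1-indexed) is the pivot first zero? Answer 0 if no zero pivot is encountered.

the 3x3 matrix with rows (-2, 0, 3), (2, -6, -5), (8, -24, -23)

Naive forward elimination:
R2 <- R2 - (-1)*R1:  [  0  -6  -2 ]
R3 <- R3 - (-4)*R1:  [   0  -24  -11 ]
R3 <- R3 - (4)*R2:  [  0   0  -3 ]
All pivots nonzero; naive elimination completes without hitting a zero pivot.

first zero-pivot column = 0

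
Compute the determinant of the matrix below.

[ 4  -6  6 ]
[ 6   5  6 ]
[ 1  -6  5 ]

Forward elimination:
R2 <- R2 - (3/2)*R1:  [  0  14  -3 ]
R3 <- R3 - (1/4)*R1:  [    0  -9/2   7/2 ]
R3 <- R3 - (-9/28)*R2:  [     0      0  71/28 ]
Upper-triangular form:
[ 4  -6      6 ]
[ 0  14     -3 ]
[ 0   0  71/28 ]
det(A) = (-1)^0 * (4) * (14) * (71/28) = 142  (0 row swaps -> sign +1)

det(A) = 142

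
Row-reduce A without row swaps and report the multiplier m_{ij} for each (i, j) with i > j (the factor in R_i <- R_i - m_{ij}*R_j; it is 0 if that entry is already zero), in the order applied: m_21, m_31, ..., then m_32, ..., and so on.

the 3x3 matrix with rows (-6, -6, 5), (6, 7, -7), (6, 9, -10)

Forward elimination:
R2 <- R2 - (-1)*R1:  [  0   1  -2 ]
R3 <- R3 - (-1)*R1:  [  0   3  -5 ]
R3 <- R3 - (3)*R2:  [ 0  0  1 ]
Multipliers (in order of application): m_{21} = -1, m_{31} = -1, m_{32} = 3

multipliers: -1, -1, 3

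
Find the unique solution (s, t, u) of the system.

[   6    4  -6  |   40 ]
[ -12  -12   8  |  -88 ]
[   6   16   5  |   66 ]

Forward elimination on [A|b]:
R2 <- R2 - (-2)*R1:  [  0  -4  -4  -8 ]
R3 <- R3 - (1)*R1:  [  0  12  11  26 ]
R3 <- R3 - (-3)*R2:  [  0   0  -1   2 ]
Row echelon form:
[ 6   4  -6  |  40 ]
[ 0  -4  -4  |  -8 ]
[ 0   0  -1  |   2 ]
Back-substitution:
u = (2) / -1 = -2
t = (-8 - (-4)*(-2)) / -4 = 4
s = (40 - (4)*(4) - (-6)*(-2)) / 6 = 2

(2, 4, -2)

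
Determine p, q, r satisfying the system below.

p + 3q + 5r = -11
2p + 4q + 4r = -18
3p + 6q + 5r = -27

Forward elimination on [A|b]:
R2 <- R2 - (2)*R1:  [  0  -2  -6   4 ]
R3 <- R3 - (3)*R1:  [   0   -3  -10    6 ]
R3 <- R3 - (3/2)*R2:  [  0   0  -1   0 ]
Row echelon form:
[ 1   3   5  |  -11 ]
[ 0  -2  -6  |    4 ]
[ 0   0  -1  |    0 ]
Back-substitution:
r = (0) / -1 = 0
q = (4 - (-6)*(0)) / -2 = -2
p = (-11 - (3)*(-2) - (5)*(0)) / 1 = -5

(-5, -2, 0)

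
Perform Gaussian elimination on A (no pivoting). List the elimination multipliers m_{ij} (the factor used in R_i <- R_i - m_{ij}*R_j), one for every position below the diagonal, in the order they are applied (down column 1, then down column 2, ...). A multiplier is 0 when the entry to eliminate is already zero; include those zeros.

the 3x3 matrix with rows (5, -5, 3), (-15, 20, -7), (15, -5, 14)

multipliers: -3, 3, 2

Forward elimination:
R2 <- R2 - (-3)*R1:  [ 0  5  2 ]
R3 <- R3 - (3)*R1:  [  0  10   5 ]
R3 <- R3 - (2)*R2:  [ 0  0  1 ]
Multipliers (in order of application): m_{21} = -3, m_{31} = 3, m_{32} = 2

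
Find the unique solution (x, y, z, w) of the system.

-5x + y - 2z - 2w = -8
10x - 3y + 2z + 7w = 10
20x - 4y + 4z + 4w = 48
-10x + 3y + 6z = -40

(4, 4, -2, -2)

Forward elimination on [A|b]:
R2 <- R2 - (-2)*R1:  [  0  -1  -2   3  -6 ]
R3 <- R3 - (-4)*R1:  [  0   0  -4  -4  16 ]
R4 <- R4 - (2)*R1:  [   0    1   10    4  -24 ]
R4 <- R4 - (-1)*R2:  [   0    0    8    7  -30 ]
R4 <- R4 - (-2)*R3:  [  0   0   0  -1   2 ]
Row echelon form:
[ -5   1  -2  -2  |  -8 ]
[  0  -1  -2   3  |  -6 ]
[  0   0  -4  -4  |  16 ]
[  0   0   0  -1  |   2 ]
Back-substitution:
w = (2) / -1 = -2
z = (16 - (-4)*(-2)) / -4 = -2
y = (-6 - (-2)*(-2) - (3)*(-2)) / -1 = 4
x = (-8 - (1)*(4) - (-2)*(-2) - (-2)*(-2)) / -5 = 4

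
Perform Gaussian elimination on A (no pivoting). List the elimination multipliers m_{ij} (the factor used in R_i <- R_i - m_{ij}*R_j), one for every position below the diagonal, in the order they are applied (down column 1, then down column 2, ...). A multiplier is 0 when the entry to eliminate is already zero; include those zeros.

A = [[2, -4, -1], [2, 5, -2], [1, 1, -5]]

Forward elimination:
R2 <- R2 - (1)*R1:  [  0   9  -1 ]
R3 <- R3 - (1/2)*R1:  [    0     3  -9/2 ]
R3 <- R3 - (1/3)*R2:  [     0      0  -25/6 ]
Multipliers (in order of application): m_{21} = 1, m_{31} = 1/2, m_{32} = 1/3

multipliers: 1, 1/2, 1/3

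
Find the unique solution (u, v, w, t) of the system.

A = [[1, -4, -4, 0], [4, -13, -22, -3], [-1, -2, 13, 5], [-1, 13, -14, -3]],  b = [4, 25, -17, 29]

(-4, 0, -2, 1)

Forward elimination on [A|b]:
R2 <- R2 - (4)*R1:  [  0   3  -6  -3   9 ]
R3 <- R3 - (-1)*R1:  [   0   -6    9    5  -13 ]
R4 <- R4 - (-1)*R1:  [   0    9  -18   -3   33 ]
R3 <- R3 - (-2)*R2:  [  0   0  -3  -1   5 ]
R4 <- R4 - (3)*R2:  [ 0  0  0  6  6 ]
Row echelon form:
[ 1  -4  -4   0  |  4 ]
[ 0   3  -6  -3  |  9 ]
[ 0   0  -3  -1  |  5 ]
[ 0   0   0   6  |  6 ]
Back-substitution:
t = (6) / 6 = 1
w = (5 - (-1)*(1)) / -3 = -2
v = (9 - (-6)*(-2) - (-3)*(1)) / 3 = 0
u = (4 - (-4)*(0) - (-4)*(-2)) / 1 = -4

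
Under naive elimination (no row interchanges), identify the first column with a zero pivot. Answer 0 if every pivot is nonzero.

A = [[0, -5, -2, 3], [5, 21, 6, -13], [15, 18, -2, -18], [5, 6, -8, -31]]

first zero-pivot column = 1

Naive forward elimination:
Pivot entry (1,1) is zero but row 2 has 5 in column 1 -> naive elimination stops; a row interchange (e.g. R1 <-> R2) would be required here.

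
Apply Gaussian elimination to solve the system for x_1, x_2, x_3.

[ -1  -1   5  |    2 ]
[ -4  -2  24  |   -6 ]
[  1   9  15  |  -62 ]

(-2, -5, -1)

Forward elimination on [A|b]:
R2 <- R2 - (4)*R1:  [   0    2    4  -14 ]
R3 <- R3 - (-1)*R1:  [   0    8   20  -60 ]
R3 <- R3 - (4)*R2:  [  0   0   4  -4 ]
Row echelon form:
[ -1  -1  5  |    2 ]
[  0   2  4  |  -14 ]
[  0   0  4  |   -4 ]
Back-substitution:
x_3 = (-4) / 4 = -1
x_2 = (-14 - (4)*(-1)) / 2 = -5
x_1 = (2 - (-1)*(-5) - (5)*(-1)) / -1 = -2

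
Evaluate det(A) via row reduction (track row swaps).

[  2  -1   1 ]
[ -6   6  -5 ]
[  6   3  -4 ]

Forward elimination:
R2 <- R2 - (-3)*R1:  [  0   3  -2 ]
R3 <- R3 - (3)*R1:  [  0   6  -7 ]
R3 <- R3 - (2)*R2:  [  0   0  -3 ]
Upper-triangular form:
[ 2  -1   1 ]
[ 0   3  -2 ]
[ 0   0  -3 ]
det(A) = (-1)^0 * (2) * (3) * (-3) = -18  (0 row swaps -> sign +1)

det(A) = -18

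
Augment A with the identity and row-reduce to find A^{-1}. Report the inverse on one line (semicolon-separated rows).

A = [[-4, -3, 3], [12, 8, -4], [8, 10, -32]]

Gauss-Jordan on [A | I]:
R1 <- (1/-4)*R1:  [    1   3/4  -3/4  |  -1/4     0     0 ]
R2 <- R2 - (12)*R1:  [  0  -1   5  |   3   1   0 ]
R3 <- R3 - (8)*R1:  [   0    4  -26  |    2    0    1 ]
R2 <- (1/-1)*R2:  [  0   1  -5  |  -3  -1   0 ]
R1 <- R1 - (3/4)*R2:  [   1    0    3  |    2  3/4    0 ]
R3 <- R3 - (4)*R2:  [  0   0  -6  |  14   4   1 ]
R3 <- (1/-6)*R3:  [    0     0     1  |  -7/3  -2/3  -1/6 ]
R1 <- R1 - (3)*R3:  [    1     0     0  |     9  11/4   1/2 ]
R2 <- R2 - (-5)*R3:  [     0      1      0  |  -44/3  -13/3   -5/6 ]
Right block of [I | A^{-1}] is the inverse:
[     9   11/4   1/2 ]
[ -44/3  -13/3  -5/6 ]
[  -7/3   -2/3  -1/6 ]

inverse = [9 11/4 1/2; -44/3 -13/3 -5/6; -7/3 -2/3 -1/6]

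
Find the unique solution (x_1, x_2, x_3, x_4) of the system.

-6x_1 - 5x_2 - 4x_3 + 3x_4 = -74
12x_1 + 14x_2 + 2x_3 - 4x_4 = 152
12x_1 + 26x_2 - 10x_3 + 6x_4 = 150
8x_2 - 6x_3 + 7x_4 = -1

Forward elimination on [A|b]:
R2 <- R2 - (-2)*R1:  [  0   4  -6   2   4 ]
R3 <- R3 - (-2)*R1:  [   0   16  -18   12    2 ]
R3 <- R3 - (4)*R2:  [   0    0    6    4  -14 ]
R4 <- R4 - (2)*R2:  [  0   0   6   3  -9 ]
R4 <- R4 - (1)*R3:  [  0   0   0  -1   5 ]
Row echelon form:
[ -6  -5  -4   3  |  -74 ]
[  0   4  -6   2  |    4 ]
[  0   0   6   4  |  -14 ]
[  0   0   0  -1  |    5 ]
Back-substitution:
x_4 = (5) / -1 = -5
x_3 = (-14 - (4)*(-5)) / 6 = 1
x_2 = (4 - (-6)*(1) - (2)*(-5)) / 4 = 5
x_1 = (-74 - (-5)*(5) - (-4)*(1) - (3)*(-5)) / -6 = 5

(5, 5, 1, -5)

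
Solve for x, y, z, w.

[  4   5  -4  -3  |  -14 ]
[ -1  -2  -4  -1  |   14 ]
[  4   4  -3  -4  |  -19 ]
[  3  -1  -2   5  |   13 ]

(-3, -1, -3, 3)

Forward elimination on [A|b]:
R2 <- R2 - (-1/4)*R1:  [    0  -3/4    -5  -7/4  21/2 ]
R3 <- R3 - (1)*R1:  [  0  -1   1  -1  -5 ]
R4 <- R4 - (3/4)*R1:  [     0  -19/4      1   29/4   47/2 ]
R3 <- R3 - (4/3)*R2:  [    0     0  23/3   4/3   -19 ]
R4 <- R4 - (19/3)*R2:  [    0     0  98/3  55/3   -43 ]
R4 <- R4 - (98/23)*R3:  [      0       0       0  291/23  873/23 ]
Row echelon form:
[ 4     5    -4      -3  |     -14 ]
[ 0  -3/4    -5    -7/4  |    21/2 ]
[ 0     0  23/3     4/3  |     -19 ]
[ 0     0     0  291/23  |  873/23 ]
Back-substitution:
w = (873/23) / (291/23) = 3
z = (-19 - (4/3)*(3)) / (23/3) = -3
y = (21/2 - (-5)*(-3) - (-7/4)*(3)) / (-3/4) = -1
x = (-14 - (5)*(-1) - (-4)*(-3) - (-3)*(3)) / 4 = -3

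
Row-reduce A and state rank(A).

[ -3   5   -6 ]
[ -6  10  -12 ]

rank(A) = 1

Row reduction:
R2 <- R2 - (2)*R1:  [ 0  0  0 ]
Row echelon form:
[ -3  5  -6 ]
[  0  0   0 ]
Nonzero rows / pivot columns: 1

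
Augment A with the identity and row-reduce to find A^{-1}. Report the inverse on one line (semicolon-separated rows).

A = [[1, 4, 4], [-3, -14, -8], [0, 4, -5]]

inverse = [-17 -6 -4; 5/2 5/6 2/3; 2 2/3 1/3]

Gauss-Jordan on [A | I]:
R2 <- R2 - (-3)*R1:  [  0  -2   4  |   3   1   0 ]
R2 <- (1/-2)*R2:  [    0     1    -2  |  -3/2  -1/2     0 ]
R1 <- R1 - (4)*R2:  [  1   0  12  |   7   2   0 ]
R3 <- R3 - (4)*R2:  [ 0  0  3  |  6  2  1 ]
R3 <- (1/3)*R3:  [   0    0    1  |    2  2/3  1/3 ]
R1 <- R1 - (12)*R3:  [   1    0    0  |  -17   -6   -4 ]
R2 <- R2 - (-2)*R3:  [   0    1    0  |  5/2  5/6  2/3 ]
Right block of [I | A^{-1}] is the inverse:
[ -17   -6   -4 ]
[ 5/2  5/6  2/3 ]
[   2  2/3  1/3 ]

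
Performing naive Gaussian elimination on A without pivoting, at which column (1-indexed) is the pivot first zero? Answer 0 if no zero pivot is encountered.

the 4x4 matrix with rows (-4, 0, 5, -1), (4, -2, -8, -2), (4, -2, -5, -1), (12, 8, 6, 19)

Naive forward elimination:
R2 <- R2 - (-1)*R1:  [  0  -2  -3  -3 ]
R3 <- R3 - (-1)*R1:  [  0  -2   0  -2 ]
R4 <- R4 - (-3)*R1:  [  0   8  21  16 ]
R3 <- R3 - (1)*R2:  [ 0  0  3  1 ]
R4 <- R4 - (-4)*R2:  [ 0  0  9  4 ]
R4 <- R4 - (3)*R3:  [ 0  0  0  1 ]
All pivots nonzero; naive elimination completes without hitting a zero pivot.

first zero-pivot column = 0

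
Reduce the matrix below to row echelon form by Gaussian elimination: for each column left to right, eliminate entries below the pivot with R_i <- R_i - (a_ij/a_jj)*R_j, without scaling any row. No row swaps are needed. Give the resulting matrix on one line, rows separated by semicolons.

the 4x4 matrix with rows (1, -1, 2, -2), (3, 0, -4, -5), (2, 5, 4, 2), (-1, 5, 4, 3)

Forward elimination:
R2 <- R2 - (3)*R1:  [   0    3  -10    1 ]
R3 <- R3 - (2)*R1:  [ 0  7  0  6 ]
R4 <- R4 - (-1)*R1:  [ 0  4  6  1 ]
R3 <- R3 - (7/3)*R2:  [    0     0  70/3  11/3 ]
R4 <- R4 - (4/3)*R2:  [    0     0  58/3  -1/3 ]
R4 <- R4 - (29/35)*R3:  [       0        0        0  -118/35 ]
Row echelon form:
[ 1  -1     2       -2 ]
[ 0   3   -10        1 ]
[ 0   0  70/3     11/3 ]
[ 0   0     0  -118/35 ]

REF = [1 -1 2 -2; 0 3 -10 1; 0 0 70/3 11/3; 0 0 0 -118/35]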